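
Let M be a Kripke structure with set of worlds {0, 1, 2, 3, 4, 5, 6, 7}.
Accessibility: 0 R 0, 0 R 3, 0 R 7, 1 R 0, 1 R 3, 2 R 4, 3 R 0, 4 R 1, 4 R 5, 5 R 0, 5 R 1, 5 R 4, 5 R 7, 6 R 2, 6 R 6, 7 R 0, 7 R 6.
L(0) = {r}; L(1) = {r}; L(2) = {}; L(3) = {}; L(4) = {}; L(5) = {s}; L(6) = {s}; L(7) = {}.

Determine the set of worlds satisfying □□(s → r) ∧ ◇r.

1, 3, 4

Let φ = □□(s → r) ∧ ◇r. Evaluate φ at each world:
  0 (successors {0, 3, 7}): φ is false.
  1 (successors {0, 3}): φ is true.
  2 (successors {4}): φ is false.
  3 (successors {0}): φ is true.
  4 (successors {1, 5}): φ is true.
  5 (successors {0, 1, 4, 7}): φ is false.
  6 (successors {2, 6}): φ is false.
  7 (successors {0, 6}): φ is false.
For instance, at 3:
  At 3: □□(s → r) is true, ◇r is true, so □□(s → r) ∧ ◇r is true.
    At 3: □□(s → r) requires □(s → r) at every successor {0}.
      At 0: □(s → r) is true.
    So □□(s → r) is true at 3.
    At 3: ◇r requires r at some successor in {0}.
      r holds at 0, so ◇r is true at 3.
Satisfying worlds: {1, 3, 4}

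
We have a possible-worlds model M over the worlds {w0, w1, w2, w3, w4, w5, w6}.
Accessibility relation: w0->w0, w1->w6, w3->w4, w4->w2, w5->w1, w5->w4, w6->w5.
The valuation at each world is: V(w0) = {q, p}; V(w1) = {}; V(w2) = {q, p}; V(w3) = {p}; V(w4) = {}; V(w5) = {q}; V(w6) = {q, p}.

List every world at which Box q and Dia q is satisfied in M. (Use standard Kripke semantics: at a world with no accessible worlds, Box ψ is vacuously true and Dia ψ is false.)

Recall that Box ψ holds at a world iff ψ holds at every accessible world, and Dia ψ holds iff ψ holds at some accessible world.
Let φ = Box q and Dia q. Evaluate φ at each world:
  w0 (successors {w0}): φ is true.
  w1 (successors {w6}): φ is true.
  w2 (successors ∅): φ is false.
  w3 (successors {w4}): φ is false.
  w4 (successors {w2}): φ is true.
  w5 (successors {w1, w4}): φ is false.
  w6 (successors {w5}): φ is true.
For instance, at w1:
  At w1: Box q is true, Dia q is true, so Box q and Dia q is true.
    At w1: Box q requires q at every successor {w6}.
      At w6: q is true.
    So Box q is true at w1.
    At w1: Dia q requires q at some successor in {w6}.
      q holds at w6, so Dia q is true at w1.
Satisfying worlds: {w0, w1, w4, w6}

w0, w1, w4, w6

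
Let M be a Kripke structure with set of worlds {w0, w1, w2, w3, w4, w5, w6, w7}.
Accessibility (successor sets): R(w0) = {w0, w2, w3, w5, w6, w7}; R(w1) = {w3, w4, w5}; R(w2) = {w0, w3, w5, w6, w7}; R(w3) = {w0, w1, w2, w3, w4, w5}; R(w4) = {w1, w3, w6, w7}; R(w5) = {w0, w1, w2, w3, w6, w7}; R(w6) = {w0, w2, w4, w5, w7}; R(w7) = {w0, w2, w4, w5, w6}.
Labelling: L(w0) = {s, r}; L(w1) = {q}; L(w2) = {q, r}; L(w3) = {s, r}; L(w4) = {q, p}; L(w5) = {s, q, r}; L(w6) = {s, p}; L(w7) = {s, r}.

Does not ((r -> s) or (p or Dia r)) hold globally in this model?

Recall that Dia ψ holds at a world iff ψ holds at some accessible world.
Let φ = not ((r -> s) or (p or Dia r)). Evaluate φ at each world:
  w0 (successors {w0, w2, w3, w5, w6, w7}): φ is false.
  w1 (successors {w3, w4, w5}): φ is false.
  w2 (successors {w0, w3, w5, w6, w7}): φ is false.
  w3 (successors {w0, w1, w2, w3, w4, w5}): φ is false.
  w4 (successors {w1, w3, w6, w7}): φ is false.
  w5 (successors {w0, w1, w2, w3, w6, w7}): φ is false.
  w6 (successors {w0, w2, w4, w5, w7}): φ is false.
  w7 (successors {w0, w2, w4, w5, w6}): φ is false.
Detail at w0 (counterexample):
  At w0: (r -> s) or (p or Dia r) is true, so not ((r -> s) or (p or Dia r)) is false.
    At w0: r -> s is true, p or Dia r is true, so (r -> s) or (p or Dia r) is true.
      At w0: p is false, Dia r is true, so p or Dia r is true.

No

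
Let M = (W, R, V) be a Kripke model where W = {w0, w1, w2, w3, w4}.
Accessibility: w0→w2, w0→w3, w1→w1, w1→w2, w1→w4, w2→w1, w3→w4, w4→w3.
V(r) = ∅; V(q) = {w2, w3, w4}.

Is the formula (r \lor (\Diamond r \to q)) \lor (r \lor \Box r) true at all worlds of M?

Yes

Let φ = (r \lor (\Diamond r \to q)) \lor (r \lor \Box r). Evaluate φ at each world:
  w0 (successors {w2, w3}): φ is true.
  w1 (successors {w1, w2, w4}): φ is true.
  w2 (successors {w1}): φ is true.
  w3 (successors {w4}): φ is true.
  w4 (successors {w3}): φ is true.
For instance, at w4:
  At w4: r \lor (\Diamond r \to q) is true, r \lor \Box r is false, so (r \lor (\Diamond r \to q)) \lor (r \lor \Box r) is true.
    At w4: r is false, \Diamond r \to q is true, so r \lor (\Diamond r \to q) is true.
      At w4: \Diamond r is false, q is true, so \Diamond r \to q is true.
    At w4: r is false, \Box r is false, so r \lor \Box r is false.
      At w4: \Box r requires r at every successor {w3}.
        r fails at w3, so \Box r is false at w4.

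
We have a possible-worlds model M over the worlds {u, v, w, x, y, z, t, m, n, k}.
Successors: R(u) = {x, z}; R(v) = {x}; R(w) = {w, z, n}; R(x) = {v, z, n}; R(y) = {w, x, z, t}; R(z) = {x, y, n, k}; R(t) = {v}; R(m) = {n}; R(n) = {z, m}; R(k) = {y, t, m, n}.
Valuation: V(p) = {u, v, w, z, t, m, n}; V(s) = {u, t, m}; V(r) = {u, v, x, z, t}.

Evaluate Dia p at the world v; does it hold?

At v: Dia p requires p at some successor in {x}.
  At x: p is false.
So Dia p is false at v.

No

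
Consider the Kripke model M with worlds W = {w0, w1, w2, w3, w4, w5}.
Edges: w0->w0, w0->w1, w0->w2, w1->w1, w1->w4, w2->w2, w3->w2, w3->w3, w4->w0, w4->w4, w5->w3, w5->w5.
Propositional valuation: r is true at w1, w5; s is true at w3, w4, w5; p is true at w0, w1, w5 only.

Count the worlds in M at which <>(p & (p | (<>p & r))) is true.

Let φ = <>(p & (p | (<>p & r))). Evaluate φ at each world:
  w0 (successors {w0, w1, w2}): φ is true.
  w1 (successors {w1, w4}): φ is true.
  w2 (successors {w2}): φ is false.
  w3 (successors {w2, w3}): φ is false.
  w4 (successors {w0, w4}): φ is true.
  w5 (successors {w3, w5}): φ is true.
For instance, at w5:
  At w5: <>(p & (p | (<>p & r))) requires p & (p | (<>p & r)) at some successor in {w3, w5}.
    p & (p | (<>p & r)) holds at w5, so <>(p & (p | (<>p & r))) is true at w5.
      At w5: p is true, p | (<>p & r) is true, so p & (p | (<>p & r)) is true.
Satisfying worlds: {w0, w1, w4, w5}

4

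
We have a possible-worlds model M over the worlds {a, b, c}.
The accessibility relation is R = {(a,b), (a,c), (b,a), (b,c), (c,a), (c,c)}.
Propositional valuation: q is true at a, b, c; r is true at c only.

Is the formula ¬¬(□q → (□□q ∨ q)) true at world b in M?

At b: ¬(□q → (□□q ∨ q)) is false, so ¬¬(□q → (□□q ∨ q)) is true.
  At b: □q → (□□q ∨ q) is true, so ¬(□q → (□□q ∨ q)) is false.
    At b: □q is true, □□q ∨ q is true, so □q → (□□q ∨ q) is true.
      At b: □q requires q at every successor {a, c}.
        At a: q is true.
        At c: q is true.
      So □q is true at b.
      At b: □□q is true, q is true, so □□q ∨ q is true.

Yes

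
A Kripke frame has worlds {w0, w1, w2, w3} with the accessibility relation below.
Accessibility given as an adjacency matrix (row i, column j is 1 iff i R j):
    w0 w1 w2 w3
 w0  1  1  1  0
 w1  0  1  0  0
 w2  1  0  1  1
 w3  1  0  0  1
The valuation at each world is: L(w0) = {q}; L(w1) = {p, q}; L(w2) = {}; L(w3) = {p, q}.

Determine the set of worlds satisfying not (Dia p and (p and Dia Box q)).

w0, w2

Let φ = not (Dia p and (p and Dia Box q)). Evaluate φ at each world:
  w0 (successors {w0, w1, w2}): φ is true.
  w1 (successors {w1}): φ is false.
  w2 (successors {w0, w2, w3}): φ is true.
  w3 (successors {w0, w3}): φ is false.
For instance, at w0:
  At w0: Dia p and (p and Dia Box q) is false, so not (Dia p and (p and Dia Box q)) is true.
    At w0: Dia p is true, p and Dia Box q is false, so Dia p and (p and Dia Box q) is false.
      At w0: Dia p requires p at some successor in {w0, w1, w2}.
        p holds at w1, so Dia p is true at w0.
      At w0: p is false, Dia Box q is true, so p and Dia Box q is false.
Satisfying worlds: {w0, w2}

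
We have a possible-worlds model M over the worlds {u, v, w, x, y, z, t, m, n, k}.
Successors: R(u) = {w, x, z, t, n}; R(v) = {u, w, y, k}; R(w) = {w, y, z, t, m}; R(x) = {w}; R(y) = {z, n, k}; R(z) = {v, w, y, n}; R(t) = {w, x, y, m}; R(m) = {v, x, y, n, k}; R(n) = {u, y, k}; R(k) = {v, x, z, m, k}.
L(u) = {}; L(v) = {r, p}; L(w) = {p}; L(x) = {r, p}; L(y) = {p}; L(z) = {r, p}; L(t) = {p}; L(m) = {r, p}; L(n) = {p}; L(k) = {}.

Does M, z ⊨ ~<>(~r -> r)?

No

At z: <>(~r -> r) is true, so ~<>(~r -> r) is false.
  At z: <>(~r -> r) requires ~r -> r at some successor in {v, w, y, n}.
    ~r -> r holds at v, so <>(~r -> r) is true at z.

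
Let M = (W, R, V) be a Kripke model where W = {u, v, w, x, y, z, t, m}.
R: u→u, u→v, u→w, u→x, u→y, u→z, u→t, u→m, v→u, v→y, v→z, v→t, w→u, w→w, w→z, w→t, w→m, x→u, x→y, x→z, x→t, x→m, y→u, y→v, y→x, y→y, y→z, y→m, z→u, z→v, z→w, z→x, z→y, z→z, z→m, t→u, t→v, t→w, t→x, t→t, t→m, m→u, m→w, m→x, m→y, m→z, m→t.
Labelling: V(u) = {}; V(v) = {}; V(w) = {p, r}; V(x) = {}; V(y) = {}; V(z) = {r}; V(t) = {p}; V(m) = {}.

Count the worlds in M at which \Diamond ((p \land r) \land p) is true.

5

Let φ = \Diamond ((p \land r) \land p). Evaluate φ at each world:
  u (successors {u, v, w, x, y, z, t, m}): φ is true.
  v (successors {u, y, z, t}): φ is false.
  w (successors {u, w, z, t, m}): φ is true.
  x (successors {u, y, z, t, m}): φ is false.
  y (successors {u, v, x, y, z, m}): φ is false.
  z (successors {u, v, w, x, y, z, m}): φ is true.
  t (successors {u, v, w, x, t, m}): φ is true.
  m (successors {u, w, x, y, z, t}): φ is true.
For instance, at z:
  At z: \Diamond ((p \land r) \land p) requires (p \land r) \land p at some successor in {u, v, w, x, y, z, m}.
    (p \land r) \land p holds at w, so \Diamond ((p \land r) \land p) is true at z.
Satisfying worlds: {u, w, z, t, m}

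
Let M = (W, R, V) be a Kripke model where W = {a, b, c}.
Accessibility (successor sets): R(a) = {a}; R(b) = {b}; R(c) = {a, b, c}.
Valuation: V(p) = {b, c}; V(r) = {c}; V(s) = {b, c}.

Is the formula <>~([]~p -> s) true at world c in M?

Yes

At c: <>~([]~p -> s) requires ~([]~p -> s) at some successor in {a, b, c}.
  ~([]~p -> s) holds at a, so <>~([]~p -> s) is true at c.
    At a: []~p -> s is false, so ~([]~p -> s) is true.
      At a: []~p is true, s is false, so []~p -> s is false.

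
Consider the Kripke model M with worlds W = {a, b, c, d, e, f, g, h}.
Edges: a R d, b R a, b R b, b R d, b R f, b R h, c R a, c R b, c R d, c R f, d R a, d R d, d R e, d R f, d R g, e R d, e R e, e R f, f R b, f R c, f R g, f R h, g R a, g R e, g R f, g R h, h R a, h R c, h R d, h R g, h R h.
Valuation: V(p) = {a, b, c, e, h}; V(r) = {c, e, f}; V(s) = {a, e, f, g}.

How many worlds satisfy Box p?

Recall that Box ψ holds at a world iff ψ holds at every accessible world, and Dia ψ holds iff ψ holds at some accessible world.
Let φ = Box p. Evaluate φ at each world:
  a (successors {d}): φ is false.
  b (successors {a, b, d, f, h}): φ is false.
  c (successors {a, b, d, f}): φ is false.
  d (successors {a, d, e, f, g}): φ is false.
  e (successors {d, e, f}): φ is false.
  f (successors {b, c, g, h}): φ is false.
  g (successors {a, e, f, h}): φ is false.
  h (successors {a, c, d, g, h}): φ is false.
For instance, at d:
  At d: Box p requires p at every successor {a, d, e, f, g}.
    p fails at d, so Box p is false at d.
Satisfying worlds: none.

0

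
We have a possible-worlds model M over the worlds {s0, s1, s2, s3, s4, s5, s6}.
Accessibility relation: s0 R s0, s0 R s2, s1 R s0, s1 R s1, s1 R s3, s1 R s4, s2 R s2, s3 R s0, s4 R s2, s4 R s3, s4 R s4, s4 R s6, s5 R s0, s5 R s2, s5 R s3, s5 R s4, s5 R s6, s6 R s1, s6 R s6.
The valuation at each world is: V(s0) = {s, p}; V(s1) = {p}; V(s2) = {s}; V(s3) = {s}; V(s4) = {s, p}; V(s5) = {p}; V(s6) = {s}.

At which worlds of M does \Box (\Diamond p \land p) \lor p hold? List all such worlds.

Recall that \Box ψ holds at a world iff ψ holds at every accessible world, and \Diamond ψ holds iff ψ holds at some accessible world.
Let φ = \Box (\Diamond p \land p) \lor p. Evaluate φ at each world:
  s0 (successors {s0, s2}): φ is true.
  s1 (successors {s0, s1, s3, s4}): φ is true.
  s2 (successors {s2}): φ is false.
  s3 (successors {s0}): φ is true.
  s4 (successors {s2, s3, s4, s6}): φ is true.
  s5 (successors {s0, s2, s3, s4, s6}): φ is true.
  s6 (successors {s1, s6}): φ is false.
For instance, at s2:
  At s2: \Box (\Diamond p \land p) is false, p is false, so \Box (\Diamond p \land p) \lor p is false.
    At s2: \Box (\Diamond p \land p) requires \Diamond p \land p at every successor {s2}.
      \Diamond p \land p fails at s2, so \Box (\Diamond p \land p) is false at s2.
Satisfying worlds: {s0, s1, s3, s4, s5}

s0, s1, s3, s4, s5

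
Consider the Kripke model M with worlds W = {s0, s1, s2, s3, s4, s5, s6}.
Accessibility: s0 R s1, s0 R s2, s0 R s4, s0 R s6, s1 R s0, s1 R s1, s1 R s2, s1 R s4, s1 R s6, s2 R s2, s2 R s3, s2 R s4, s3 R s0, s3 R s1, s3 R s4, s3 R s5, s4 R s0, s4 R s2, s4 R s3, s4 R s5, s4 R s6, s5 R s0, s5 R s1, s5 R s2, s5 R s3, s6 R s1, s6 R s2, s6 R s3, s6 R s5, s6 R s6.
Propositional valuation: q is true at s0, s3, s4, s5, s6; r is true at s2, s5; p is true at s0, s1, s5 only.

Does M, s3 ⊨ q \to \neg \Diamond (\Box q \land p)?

At s3: q is true, \neg \Diamond (\Box q \land p) is true, so q \to \neg \Diamond (\Box q \land p) is true.
  At s3: \Diamond (\Box q \land p) is false, so \neg \Diamond (\Box q \land p) is true.
    At s3: \Diamond (\Box q \land p) requires \Box q \land p at some successor in {s0, s1, s4, s5}.
      At s0: \Box q \land p is false.
      At s1: \Box q \land p is false.
      At s4: \Box q \land p is false.
      At s5: \Box q \land p is false.
    So \Diamond (\Box q \land p) is false at s3.

Yes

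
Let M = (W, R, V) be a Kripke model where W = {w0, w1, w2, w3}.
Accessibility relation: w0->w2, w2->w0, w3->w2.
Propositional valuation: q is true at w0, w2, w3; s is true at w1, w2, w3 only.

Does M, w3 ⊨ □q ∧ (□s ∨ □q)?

Yes

At w3: □q is true, □s ∨ □q is true, so □q ∧ (□s ∨ □q) is true.
  At w3: □q requires q at every successor {w2}.
    At w2: q is true.
  So □q is true at w3.
  At w3: □s is true, □q is true, so □s ∨ □q is true.
    At w3: □s requires s at every successor {w2}.
      At w2: s is true.
    So □s is true at w3.
    At w3: □q requires q at every successor {w2}.
      At w2: q is true.
    So □q is true at w3.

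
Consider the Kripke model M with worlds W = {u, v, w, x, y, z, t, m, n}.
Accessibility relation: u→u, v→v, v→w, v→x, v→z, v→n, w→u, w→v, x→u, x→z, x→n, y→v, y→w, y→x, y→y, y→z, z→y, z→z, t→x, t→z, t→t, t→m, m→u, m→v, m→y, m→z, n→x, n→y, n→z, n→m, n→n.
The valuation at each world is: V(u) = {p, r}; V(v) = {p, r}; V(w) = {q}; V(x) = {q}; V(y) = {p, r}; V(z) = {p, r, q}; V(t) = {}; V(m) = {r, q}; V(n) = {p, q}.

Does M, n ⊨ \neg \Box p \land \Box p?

At n: \neg \Box p is true, \Box p is false, so \neg \Box p \land \Box p is false.
  At n: \Box p is false, so \neg \Box p is true.
    At n: \Box p requires p at every successor {x, y, z, m, n}.
      p fails at x, so \Box p is false at n.
  At n: \Box p requires p at every successor {x, y, z, m, n}.
    p fails at x, so \Box p is false at n.

No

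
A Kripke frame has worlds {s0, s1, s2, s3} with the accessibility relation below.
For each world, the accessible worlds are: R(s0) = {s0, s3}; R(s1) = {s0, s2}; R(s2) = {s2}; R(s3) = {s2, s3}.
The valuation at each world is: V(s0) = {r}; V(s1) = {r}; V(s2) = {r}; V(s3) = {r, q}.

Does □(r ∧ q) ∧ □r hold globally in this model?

No

Let φ = □(r ∧ q) ∧ □r. Evaluate φ at each world:
  s0 (successors {s0, s3}): φ is false.
  s1 (successors {s0, s2}): φ is false.
  s2 (successors {s2}): φ is false.
  s3 (successors {s2, s3}): φ is false.
Detail at s0 (counterexample):
  At s0: □(r ∧ q) is false, □r is true, so □(r ∧ q) ∧ □r is false.
    At s0: □(r ∧ q) requires r ∧ q at every successor {s0, s3}.
      r ∧ q fails at s0, so □(r ∧ q) is false at s0.
    At s0: □r requires r at every successor {s0, s3}.
      At s0: r is true.
      At s3: r is true.
    So □r is true at s0.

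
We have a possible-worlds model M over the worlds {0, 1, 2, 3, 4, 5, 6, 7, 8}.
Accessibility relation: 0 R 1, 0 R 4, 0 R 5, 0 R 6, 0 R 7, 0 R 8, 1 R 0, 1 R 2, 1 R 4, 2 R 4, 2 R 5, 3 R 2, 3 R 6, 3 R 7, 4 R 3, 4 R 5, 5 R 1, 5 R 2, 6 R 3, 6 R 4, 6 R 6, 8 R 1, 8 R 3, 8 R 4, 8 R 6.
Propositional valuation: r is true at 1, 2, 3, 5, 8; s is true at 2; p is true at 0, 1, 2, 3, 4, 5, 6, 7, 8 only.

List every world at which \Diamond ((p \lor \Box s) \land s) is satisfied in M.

Recall that \Box ψ holds at a world iff ψ holds at every accessible world, and \Diamond ψ holds iff ψ holds at some accessible world.
Let φ = \Diamond ((p \lor \Box s) \land s). Evaluate φ at each world:
  0 (successors {1, 4, 5, 6, 7, 8}): φ is false.
  1 (successors {0, 2, 4}): φ is true.
  2 (successors {4, 5}): φ is false.
  3 (successors {2, 6, 7}): φ is true.
  4 (successors {3, 5}): φ is false.
  5 (successors {1, 2}): φ is true.
  6 (successors {3, 4, 6}): φ is false.
  7 (successors ∅): φ is false.
  8 (successors {1, 3, 4, 6}): φ is false.
For instance, at 2:
  At 2: \Diamond ((p \lor \Box s) \land s) requires (p \lor \Box s) \land s at some successor in {4, 5}.
    At 4: (p \lor \Box s) \land s is false.
    At 5: (p \lor \Box s) \land s is false.
  So \Diamond ((p \lor \Box s) \land s) is false at 2.
Satisfying worlds: {1, 3, 5}

1, 3, 5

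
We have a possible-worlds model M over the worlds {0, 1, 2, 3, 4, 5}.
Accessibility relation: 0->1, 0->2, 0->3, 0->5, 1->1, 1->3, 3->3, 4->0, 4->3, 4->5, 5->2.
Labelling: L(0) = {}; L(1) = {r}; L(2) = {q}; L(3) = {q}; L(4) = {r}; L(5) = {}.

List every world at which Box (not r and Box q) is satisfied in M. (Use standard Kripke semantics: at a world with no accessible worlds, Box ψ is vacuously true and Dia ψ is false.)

2, 3, 5

Recall that Box ψ holds at a world iff ψ holds at every accessible world, and Dia ψ holds iff ψ holds at some accessible world.
Let φ = Box (not r and Box q). Evaluate φ at each world:
  0 (successors {1, 2, 3, 5}): φ is false.
  1 (successors {1, 3}): φ is false.
  2 (successors ∅): φ is true.
  3 (successors {3}): φ is true.
  4 (successors {0, 3, 5}): φ is false.
  5 (successors {2}): φ is true.
For instance, at 0:
  At 0: Box (not r and Box q) requires not r and Box q at every successor {1, 2, 3, 5}.
    not r and Box q fails at 1, so Box (not r and Box q) is false at 0.
      At 1: not r is false, Box q is false, so not r and Box q is false.
Satisfying worlds: {2, 3, 5}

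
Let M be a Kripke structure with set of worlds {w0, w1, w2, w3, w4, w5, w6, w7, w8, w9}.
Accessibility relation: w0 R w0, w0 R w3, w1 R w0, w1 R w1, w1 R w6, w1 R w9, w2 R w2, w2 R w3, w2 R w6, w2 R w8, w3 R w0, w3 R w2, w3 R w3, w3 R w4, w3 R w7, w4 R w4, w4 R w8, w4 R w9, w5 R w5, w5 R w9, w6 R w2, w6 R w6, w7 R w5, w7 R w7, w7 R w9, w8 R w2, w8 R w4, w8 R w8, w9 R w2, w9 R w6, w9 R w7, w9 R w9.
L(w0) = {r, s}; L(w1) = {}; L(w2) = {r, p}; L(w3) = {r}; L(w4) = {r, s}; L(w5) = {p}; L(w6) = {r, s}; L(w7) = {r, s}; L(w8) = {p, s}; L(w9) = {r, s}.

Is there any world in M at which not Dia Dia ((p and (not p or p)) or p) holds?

Recall that Dia ψ holds at a world iff ψ holds at some accessible world.
Let φ = not Dia Dia ((p and (not p or p)) or p). Evaluate φ at each world:
  w0 (successors {w0, w3}): φ is false.
  w1 (successors {w0, w1, w6, w9}): φ is false.
  w2 (successors {w2, w3, w6, w8}): φ is false.
  w3 (successors {w0, w2, w3, w4, w7}): φ is false.
  w4 (successors {w4, w8, w9}): φ is false.
  w5 (successors {w5, w9}): φ is false.
  w6 (successors {w2, w6}): φ is false.
  w7 (successors {w5, w7, w9}): φ is false.
  w8 (successors {w2, w4, w8}): φ is false.
  w9 (successors {w2, w6, w7, w9}): φ is false.
For instance, at w1:
  At w1: Dia Dia ((p and (not p or p)) or p) is true, so not Dia Dia ((p and (not p or p)) or p) is false.
    At w1: Dia Dia ((p and (not p or p)) or p) requires Dia ((p and (not p or p)) or p) at some successor in {w0, w1, w6, w9}.
      Dia ((p and (not p or p)) or p) holds at w6, so Dia Dia ((p and (not p or p)) or p) is true at w1.

No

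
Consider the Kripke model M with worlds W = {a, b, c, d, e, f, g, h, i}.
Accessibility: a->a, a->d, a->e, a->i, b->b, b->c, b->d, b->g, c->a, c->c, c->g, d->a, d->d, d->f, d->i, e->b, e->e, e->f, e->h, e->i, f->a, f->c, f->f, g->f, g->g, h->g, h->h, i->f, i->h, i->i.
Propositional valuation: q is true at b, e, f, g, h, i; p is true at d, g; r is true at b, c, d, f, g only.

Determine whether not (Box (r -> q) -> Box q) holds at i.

No

Recall that Box ψ holds at a world iff ψ holds at every accessible world, and Dia ψ holds iff ψ holds at some accessible world.
At i: Box (r -> q) -> Box q is true, so not (Box (r -> q) -> Box q) is false.
  At i: Box (r -> q) is true, Box q is true, so Box (r -> q) -> Box q is true.
    At i: Box (r -> q) requires r -> q at every successor {f, h, i}.
      At f: r -> q is true.
      At h: r -> q is true.
      At i: r -> q is true.
    So Box (r -> q) is true at i.
    At i: Box q requires q at every successor {f, h, i}.
      At f: q is true.
      At h: q is true.
      At i: q is true.
    So Box q is true at i.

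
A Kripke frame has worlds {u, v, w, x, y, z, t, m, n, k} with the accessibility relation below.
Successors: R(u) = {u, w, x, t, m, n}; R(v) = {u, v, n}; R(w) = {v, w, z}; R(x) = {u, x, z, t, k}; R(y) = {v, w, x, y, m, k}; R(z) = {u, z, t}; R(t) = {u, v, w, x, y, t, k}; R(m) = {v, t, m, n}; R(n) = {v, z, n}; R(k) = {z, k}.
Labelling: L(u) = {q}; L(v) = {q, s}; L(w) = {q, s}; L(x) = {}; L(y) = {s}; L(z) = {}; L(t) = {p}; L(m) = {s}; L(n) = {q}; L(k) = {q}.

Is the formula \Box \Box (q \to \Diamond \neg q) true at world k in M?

At k: \Box \Box (q \to \Diamond \neg q) requires \Box (q \to \Diamond \neg q) at every successor {z, k}.
    At z: \Box (q \to \Diamond \neg q) requires q \to \Diamond \neg q at every successor {u, z, t}.
      At u: q \to \Diamond \neg q is true.
      At z: q \to \Diamond \neg q is true.
      At t: q \to \Diamond \neg q is true.
    So \Box (q \to \Diamond \neg q) is true at z.
    At k: \Box (q \to \Diamond \neg q) requires q \to \Diamond \neg q at every successor {z, k}.
      At z: q \to \Diamond \neg q is true.
      At k: q \to \Diamond \neg q is true.
    So \Box (q \to \Diamond \neg q) is true at k.
So \Box \Box (q \to \Diamond \neg q) is true at k.

Yes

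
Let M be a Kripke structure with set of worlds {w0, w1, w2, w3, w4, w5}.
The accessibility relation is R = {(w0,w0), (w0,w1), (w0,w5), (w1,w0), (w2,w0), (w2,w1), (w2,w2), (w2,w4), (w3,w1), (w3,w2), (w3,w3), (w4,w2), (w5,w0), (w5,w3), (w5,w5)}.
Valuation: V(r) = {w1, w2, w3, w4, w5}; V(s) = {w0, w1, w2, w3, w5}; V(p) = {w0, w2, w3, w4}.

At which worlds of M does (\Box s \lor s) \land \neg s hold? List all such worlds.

Let φ = (\Box s \lor s) \land \neg s. Evaluate φ at each world:
  w0 (successors {w0, w1, w5}): φ is false.
  w1 (successors {w0}): φ is false.
  w2 (successors {w0, w1, w2, w4}): φ is false.
  w3 (successors {w1, w2, w3}): φ is false.
  w4 (successors {w2}): φ is true.
  w5 (successors {w0, w3, w5}): φ is false.
For instance, at w3:
  At w3: \Box s \lor s is true, \neg s is false, so (\Box s \lor s) \land \neg s is false.
    At w3: \Box s is true, s is true, so \Box s \lor s is true.
      At w3: \Box s requires s at every successor {w1, w2, w3}.
        At w1: s is true.
        At w2: s is true.
        At w3: s is true.
      So \Box s is true at w3.
Satisfying worlds: {w4}

w4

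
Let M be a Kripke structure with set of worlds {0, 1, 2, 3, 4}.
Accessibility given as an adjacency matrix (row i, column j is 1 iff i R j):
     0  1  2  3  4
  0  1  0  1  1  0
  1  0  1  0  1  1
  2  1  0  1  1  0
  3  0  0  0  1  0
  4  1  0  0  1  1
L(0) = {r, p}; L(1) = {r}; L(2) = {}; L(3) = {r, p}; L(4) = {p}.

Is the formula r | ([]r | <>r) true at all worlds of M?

Recall that []ψ holds at a world iff ψ holds at every accessible world, and <>ψ holds iff ψ holds at some accessible world.
Let φ = r | ([]r | <>r). Evaluate φ at each world:
  0 (successors {0, 2, 3}): φ is true.
  1 (successors {1, 3, 4}): φ is true.
  2 (successors {0, 2, 3}): φ is true.
  3 (successors {3}): φ is true.
  4 (successors {0, 3, 4}): φ is true.
For instance, at 4:
  At 4: r is false, []r | <>r is true, so r | ([]r | <>r) is true.
    At 4: []r is false, <>r is true, so []r | <>r is true.
      At 4: []r requires r at every successor {0, 3, 4}.
        r fails at 4, so []r is false at 4.
      At 4: <>r requires r at some successor in {0, 3, 4}.
        r holds at 0, so <>r is true at 4.

Yes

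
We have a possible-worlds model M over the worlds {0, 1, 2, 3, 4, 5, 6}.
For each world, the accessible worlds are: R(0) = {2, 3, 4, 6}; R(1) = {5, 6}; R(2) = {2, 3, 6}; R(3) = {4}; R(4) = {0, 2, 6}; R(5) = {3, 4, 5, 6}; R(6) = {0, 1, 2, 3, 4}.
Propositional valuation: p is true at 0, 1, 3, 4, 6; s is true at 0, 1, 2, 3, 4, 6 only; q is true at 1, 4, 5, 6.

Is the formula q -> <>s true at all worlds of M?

Let φ = q -> <>s. Evaluate φ at each world:
  0 (successors {2, 3, 4, 6}): φ is true.
  1 (successors {5, 6}): φ is true.
  2 (successors {2, 3, 6}): φ is true.
  3 (successors {4}): φ is true.
  4 (successors {0, 2, 6}): φ is true.
  5 (successors {3, 4, 5, 6}): φ is true.
  6 (successors {0, 1, 2, 3, 4}): φ is true.
For instance, at 4:
  At 4: q is true, <>s is true, so q -> <>s is true.
    At 4: <>s requires s at some successor in {0, 2, 6}.
      s holds at 0, so <>s is true at 4.

Yes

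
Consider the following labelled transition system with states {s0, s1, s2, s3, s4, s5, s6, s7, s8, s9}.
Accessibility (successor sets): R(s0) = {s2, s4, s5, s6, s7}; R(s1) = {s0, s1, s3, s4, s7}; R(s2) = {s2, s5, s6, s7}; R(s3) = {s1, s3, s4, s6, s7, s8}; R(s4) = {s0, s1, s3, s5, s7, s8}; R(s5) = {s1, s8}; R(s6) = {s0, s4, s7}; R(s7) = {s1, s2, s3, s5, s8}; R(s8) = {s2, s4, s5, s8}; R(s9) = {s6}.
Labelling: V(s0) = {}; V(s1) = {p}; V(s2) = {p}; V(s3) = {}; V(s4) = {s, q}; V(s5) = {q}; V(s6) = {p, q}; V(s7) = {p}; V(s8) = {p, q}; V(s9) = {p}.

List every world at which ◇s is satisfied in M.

s0, s1, s3, s6, s8

Recall that ◇ψ holds at a world iff ψ holds at some accessible world.
Let φ = ◇s. Evaluate φ at each world:
  s0 (successors {s2, s4, s5, s6, s7}): φ is true.
  s1 (successors {s0, s1, s3, s4, s7}): φ is true.
  s2 (successors {s2, s5, s6, s7}): φ is false.
  s3 (successors {s1, s3, s4, s6, s7, s8}): φ is true.
  s4 (successors {s0, s1, s3, s5, s7, s8}): φ is false.
  s5 (successors {s1, s8}): φ is false.
  s6 (successors {s0, s4, s7}): φ is true.
  s7 (successors {s1, s2, s3, s5, s8}): φ is false.
  s8 (successors {s2, s4, s5, s8}): φ is true.
  s9 (successors {s6}): φ is false.
For instance, at s5:
  At s5: ◇s requires s at some successor in {s1, s8}.
    At s1: s is false.
    At s8: s is false.
  So ◇s is false at s5.
Satisfying worlds: {s0, s1, s3, s6, s8}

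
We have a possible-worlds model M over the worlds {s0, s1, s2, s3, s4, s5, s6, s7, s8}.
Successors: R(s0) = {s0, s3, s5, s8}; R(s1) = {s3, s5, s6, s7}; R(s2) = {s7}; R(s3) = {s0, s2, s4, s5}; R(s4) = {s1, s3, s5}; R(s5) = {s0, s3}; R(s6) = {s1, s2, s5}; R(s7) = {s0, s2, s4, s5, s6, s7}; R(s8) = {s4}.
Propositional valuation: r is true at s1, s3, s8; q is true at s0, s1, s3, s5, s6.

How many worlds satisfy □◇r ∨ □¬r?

Recall that □ψ holds at a world iff ψ holds at every accessible world, and ◇ψ holds iff ψ holds at some accessible world.
Let φ = □◇r ∨ □¬r. Evaluate φ at each world:
  s0 (successors {s0, s3, s5, s8}): φ is false.
  s1 (successors {s3, s5, s6, s7}): φ is false.
  s2 (successors {s7}): φ is true.
  s3 (successors {s0, s2, s4, s5}): φ is true.
  s4 (successors {s1, s3, s5}): φ is false.
  s5 (successors {s0, s3}): φ is false.
  s6 (successors {s1, s2, s5}): φ is false.
  s7 (successors {s0, s2, s4, s5, s6, s7}): φ is true.
  s8 (successors {s4}): φ is true.
For instance, at s2:
  At s2: □◇r is false, □¬r is true, so □◇r ∨ □¬r is true.
    At s2: □◇r requires ◇r at every successor {s7}.
      ◇r fails at s7, so □◇r is false at s2.
    At s2: □¬r requires ¬r at every successor {s7}.
      At s7: ¬r is true.
    So □¬r is true at s2.
Satisfying worlds: {s2, s3, s7, s8}

4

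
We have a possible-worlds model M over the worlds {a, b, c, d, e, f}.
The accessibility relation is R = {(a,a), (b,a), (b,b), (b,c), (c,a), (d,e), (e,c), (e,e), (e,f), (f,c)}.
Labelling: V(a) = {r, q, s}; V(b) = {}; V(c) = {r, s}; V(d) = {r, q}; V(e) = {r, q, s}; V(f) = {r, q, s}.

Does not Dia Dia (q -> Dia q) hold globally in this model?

Let φ = not Dia Dia (q -> Dia q). Evaluate φ at each world:
  a (successors {a}): φ is false.
  b (successors {a, b, c}): φ is false.
  c (successors {a}): φ is false.
  d (successors {e}): φ is false.
  e (successors {c, e, f}): φ is false.
  f (successors {c}): φ is false.
Detail at a (counterexample):
  At a: Dia Dia (q -> Dia q) is true, so not Dia Dia (q -> Dia q) is false.
    At a: Dia Dia (q -> Dia q) requires Dia (q -> Dia q) at some successor in {a}.
      Dia (q -> Dia q) holds at a, so Dia Dia (q -> Dia q) is true at a.

No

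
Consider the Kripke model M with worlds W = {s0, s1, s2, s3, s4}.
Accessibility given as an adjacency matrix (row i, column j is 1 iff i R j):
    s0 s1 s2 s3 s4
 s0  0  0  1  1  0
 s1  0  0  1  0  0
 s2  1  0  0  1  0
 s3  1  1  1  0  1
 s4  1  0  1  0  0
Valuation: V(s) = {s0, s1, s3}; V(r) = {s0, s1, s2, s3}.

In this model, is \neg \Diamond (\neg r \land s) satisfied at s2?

Yes

Recall that \Diamond ψ holds at a world iff ψ holds at some accessible world.
At s2: \Diamond (\neg r \land s) is false, so \neg \Diamond (\neg r \land s) is true.
  At s2: \Diamond (\neg r \land s) requires \neg r \land s at some successor in {s0, s3}.
    At s0: \neg r \land s is false.
    At s3: \neg r \land s is false.
  So \Diamond (\neg r \land s) is false at s2.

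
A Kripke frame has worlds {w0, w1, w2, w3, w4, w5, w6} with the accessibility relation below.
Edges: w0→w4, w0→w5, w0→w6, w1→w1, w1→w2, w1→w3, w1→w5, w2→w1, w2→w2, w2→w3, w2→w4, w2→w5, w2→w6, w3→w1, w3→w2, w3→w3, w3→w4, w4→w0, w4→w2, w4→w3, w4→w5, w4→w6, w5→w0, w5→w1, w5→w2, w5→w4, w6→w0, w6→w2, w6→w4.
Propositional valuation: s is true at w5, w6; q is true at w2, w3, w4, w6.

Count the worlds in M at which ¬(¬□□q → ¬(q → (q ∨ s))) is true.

Recall that □ψ holds at a world iff ψ holds at every accessible world, and ◇ψ holds iff ψ holds at some accessible world.
Let φ = ¬(¬□□q → ¬(q → (q ∨ s))). Evaluate φ at each world:
  w0 (successors {w4, w5, w6}): φ is true.
  w1 (successors {w1, w2, w3, w5}): φ is true.
  w2 (successors {w1, w2, w3, w4, w5, w6}): φ is true.
  w3 (successors {w1, w2, w3, w4}): φ is true.
  w4 (successors {w0, w2, w3, w5, w6}): φ is true.
  w5 (successors {w0, w1, w2, w4}): φ is true.
  w6 (successors {w0, w2, w4}): φ is true.
For instance, at w3:
  At w3: ¬□□q → ¬(q → (q ∨ s)) is false, so ¬(¬□□q → ¬(q → (q ∨ s))) is true.
    At w3: ¬□□q is true, ¬(q → (q ∨ s)) is false, so ¬□□q → ¬(q → (q ∨ s)) is false.
      At w3: □□q is false, so ¬□□q is true.
Satisfying worlds: {w0, w1, w2, w3, w4, w5, w6}

7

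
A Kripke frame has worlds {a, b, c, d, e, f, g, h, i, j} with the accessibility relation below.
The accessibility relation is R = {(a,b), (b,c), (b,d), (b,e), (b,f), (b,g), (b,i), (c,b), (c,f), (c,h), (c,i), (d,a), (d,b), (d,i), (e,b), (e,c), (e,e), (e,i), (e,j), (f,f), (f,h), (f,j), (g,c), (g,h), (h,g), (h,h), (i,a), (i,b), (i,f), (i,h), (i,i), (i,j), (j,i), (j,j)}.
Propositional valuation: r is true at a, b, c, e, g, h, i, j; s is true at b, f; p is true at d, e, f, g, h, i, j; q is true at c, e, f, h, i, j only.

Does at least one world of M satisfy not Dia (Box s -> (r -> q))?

No

Let φ = not Dia (Box s -> (r -> q)). Evaluate φ at each world:
  a (successors {b}): φ is false.
  b (successors {c, d, e, f, g, i}): φ is false.
  c (successors {b, f, h, i}): φ is false.
  d (successors {a, b, i}): φ is false.
  e (successors {b, c, e, i, j}): φ is false.
  f (successors {f, h, j}): φ is false.
  g (successors {c, h}): φ is false.
  h (successors {g, h}): φ is false.
  i (successors {a, b, f, h, i, j}): φ is false.
  j (successors {i, j}): φ is false.
For instance, at i:
  At i: Dia (Box s -> (r -> q)) is true, so not Dia (Box s -> (r -> q)) is false.
    At i: Dia (Box s -> (r -> q)) requires Box s -> (r -> q) at some successor in {a, b, f, h, i, j}.
      Box s -> (r -> q) holds at b, so Dia (Box s -> (r -> q)) is true at i.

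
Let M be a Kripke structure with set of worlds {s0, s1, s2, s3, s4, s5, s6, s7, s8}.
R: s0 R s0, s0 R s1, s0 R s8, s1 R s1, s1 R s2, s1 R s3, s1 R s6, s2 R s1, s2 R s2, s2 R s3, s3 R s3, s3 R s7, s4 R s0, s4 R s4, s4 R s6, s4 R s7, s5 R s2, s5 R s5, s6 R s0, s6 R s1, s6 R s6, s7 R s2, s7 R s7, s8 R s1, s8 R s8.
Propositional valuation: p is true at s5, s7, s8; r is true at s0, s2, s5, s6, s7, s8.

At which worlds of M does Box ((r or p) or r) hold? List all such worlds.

Recall that Box ψ holds at a world iff ψ holds at every accessible world, and Dia ψ holds iff ψ holds at some accessible world.
Let φ = Box ((r or p) or r). Evaluate φ at each world:
  s0 (successors {s0, s1, s8}): φ is false.
  s1 (successors {s1, s2, s3, s6}): φ is false.
  s2 (successors {s1, s2, s3}): φ is false.
  s3 (successors {s3, s7}): φ is false.
  s4 (successors {s0, s4, s6, s7}): φ is false.
  s5 (successors {s2, s5}): φ is true.
  s6 (successors {s0, s1, s6}): φ is false.
  s7 (successors {s2, s7}): φ is true.
  s8 (successors {s1, s8}): φ is false.
For instance, at s6:
  At s6: Box ((r or p) or r) requires (r or p) or r at every successor {s0, s1, s6}.
    (r or p) or r fails at s1, so Box ((r or p) or r) is false at s6.
Satisfying worlds: {s5, s7}

s5, s7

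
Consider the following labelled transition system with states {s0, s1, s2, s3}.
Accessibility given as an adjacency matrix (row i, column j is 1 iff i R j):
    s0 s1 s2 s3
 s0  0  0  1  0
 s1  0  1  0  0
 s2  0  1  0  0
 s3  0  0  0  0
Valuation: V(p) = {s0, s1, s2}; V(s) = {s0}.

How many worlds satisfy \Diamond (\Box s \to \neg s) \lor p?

3

Recall that \Box ψ holds at a world iff ψ holds at every accessible world, and \Diamond ψ holds iff ψ holds at some accessible world.
Let φ = \Diamond (\Box s \to \neg s) \lor p. Evaluate φ at each world:
  s0 (successors {s2}): φ is true.
  s1 (successors {s1}): φ is true.
  s2 (successors {s1}): φ is true.
  s3 (successors ∅): φ is false.
For instance, at s1:
  At s1: \Diamond (\Box s \to \neg s) is true, p is true, so \Diamond (\Box s \to \neg s) \lor p is true.
    At s1: \Diamond (\Box s \to \neg s) requires \Box s \to \neg s at some successor in {s1}.
      \Box s \to \neg s holds at s1, so \Diamond (\Box s \to \neg s) is true at s1.
Satisfying worlds: {s0, s1, s2}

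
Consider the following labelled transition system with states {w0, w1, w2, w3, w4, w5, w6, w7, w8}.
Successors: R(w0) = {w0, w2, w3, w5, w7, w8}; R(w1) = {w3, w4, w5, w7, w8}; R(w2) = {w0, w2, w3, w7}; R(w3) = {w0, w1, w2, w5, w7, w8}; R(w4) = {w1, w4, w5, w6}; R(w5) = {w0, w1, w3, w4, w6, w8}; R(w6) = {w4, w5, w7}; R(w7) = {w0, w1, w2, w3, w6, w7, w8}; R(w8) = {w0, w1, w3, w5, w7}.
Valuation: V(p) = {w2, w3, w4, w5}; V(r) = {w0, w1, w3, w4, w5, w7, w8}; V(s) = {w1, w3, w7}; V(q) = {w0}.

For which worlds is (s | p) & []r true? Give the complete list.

w1

Let φ = (s | p) & []r. Evaluate φ at each world:
  w0 (successors {w0, w2, w3, w5, w7, w8}): φ is false.
  w1 (successors {w3, w4, w5, w7, w8}): φ is true.
  w2 (successors {w0, w2, w3, w7}): φ is false.
  w3 (successors {w0, w1, w2, w5, w7, w8}): φ is false.
  w4 (successors {w1, w4, w5, w6}): φ is false.
  w5 (successors {w0, w1, w3, w4, w6, w8}): φ is false.
  w6 (successors {w4, w5, w7}): φ is false.
  w7 (successors {w0, w1, w2, w3, w6, w7, w8}): φ is false.
  w8 (successors {w0, w1, w3, w5, w7}): φ is false.
For instance, at w0:
  At w0: s | p is false, []r is false, so (s | p) & []r is false.
    At w0: []r requires r at every successor {w0, w2, w3, w5, w7, w8}.
      r fails at w2, so []r is false at w0.
Satisfying worlds: {w1}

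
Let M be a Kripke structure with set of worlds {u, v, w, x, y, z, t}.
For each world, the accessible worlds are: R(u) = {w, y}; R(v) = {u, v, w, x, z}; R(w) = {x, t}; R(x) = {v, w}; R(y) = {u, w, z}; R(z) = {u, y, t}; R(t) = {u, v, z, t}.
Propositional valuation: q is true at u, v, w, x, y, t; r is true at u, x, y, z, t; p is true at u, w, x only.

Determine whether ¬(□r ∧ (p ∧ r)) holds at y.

At y: □r ∧ (p ∧ r) is false, so ¬(□r ∧ (p ∧ r)) is true.
  At y: □r is false, p ∧ r is false, so □r ∧ (p ∧ r) is false.
    At y: □r requires r at every successor {u, w, z}.
      r fails at w, so □r is false at y.

Yes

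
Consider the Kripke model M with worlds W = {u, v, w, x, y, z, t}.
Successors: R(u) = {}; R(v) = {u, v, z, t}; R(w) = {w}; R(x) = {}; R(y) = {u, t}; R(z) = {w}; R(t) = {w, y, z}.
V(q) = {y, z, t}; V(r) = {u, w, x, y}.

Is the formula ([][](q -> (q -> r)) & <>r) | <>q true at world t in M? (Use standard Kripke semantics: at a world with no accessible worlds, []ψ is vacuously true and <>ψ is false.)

At t: [][](q -> (q -> r)) & <>r is false, <>q is true, so ([][](q -> (q -> r)) & <>r) | <>q is true.
  At t: [][](q -> (q -> r)) is false, <>r is true, so [][](q -> (q -> r)) & <>r is false.
    At t: [][](q -> (q -> r)) requires [](q -> (q -> r)) at every successor {w, y, z}.
      [](q -> (q -> r)) fails at y, so [][](q -> (q -> r)) is false at t.
    At t: <>r requires r at some successor in {w, y, z}.
      r holds at w, so <>r is true at t.
  At t: <>q requires q at some successor in {w, y, z}.
    q holds at y, so <>q is true at t.

Yes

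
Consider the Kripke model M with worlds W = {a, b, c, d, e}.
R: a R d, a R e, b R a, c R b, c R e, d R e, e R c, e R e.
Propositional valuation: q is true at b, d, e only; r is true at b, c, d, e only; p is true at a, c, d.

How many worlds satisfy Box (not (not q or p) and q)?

2

Let φ = Box (not (not q or p) and q). Evaluate φ at each world:
  a (successors {d, e}): φ is false.
  b (successors {a}): φ is false.
  c (successors {b, e}): φ is true.
  d (successors {e}): φ is true.
  e (successors {c, e}): φ is false.
For instance, at e:
  At e: Box (not (not q or p) and q) requires not (not q or p) and q at every successor {c, e}.
    not (not q or p) and q fails at c, so Box (not (not q or p) and q) is false at e.
Satisfying worlds: {c, d}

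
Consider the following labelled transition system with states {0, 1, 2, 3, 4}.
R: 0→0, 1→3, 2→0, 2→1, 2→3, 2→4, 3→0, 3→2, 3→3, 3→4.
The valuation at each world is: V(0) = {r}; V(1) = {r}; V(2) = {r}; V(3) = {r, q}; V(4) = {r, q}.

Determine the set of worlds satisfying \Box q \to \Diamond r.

Let φ = \Box q \to \Diamond r. Evaluate φ at each world:
  0 (successors {0}): φ is true.
  1 (successors {3}): φ is true.
  2 (successors {0, 1, 3, 4}): φ is true.
  3 (successors {0, 2, 3, 4}): φ is true.
  4 (successors ∅): φ is false.
For instance, at 1:
  At 1: \Box q is true, \Diamond r is true, so \Box q \to \Diamond r is true.
    At 1: \Box q requires q at every successor {3}.
      At 3: q is true.
    So \Box q is true at 1.
    At 1: \Diamond r requires r at some successor in {3}.
      r holds at 3, so \Diamond r is true at 1.
Satisfying worlds: {0, 1, 2, 3}

0, 1, 2, 3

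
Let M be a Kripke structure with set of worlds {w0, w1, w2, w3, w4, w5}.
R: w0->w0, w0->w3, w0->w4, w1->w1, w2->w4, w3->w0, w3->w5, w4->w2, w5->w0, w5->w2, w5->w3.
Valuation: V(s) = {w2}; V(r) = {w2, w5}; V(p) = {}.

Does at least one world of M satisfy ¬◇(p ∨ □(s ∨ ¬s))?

Recall that □ψ holds at a world iff ψ holds at every accessible world, and ◇ψ holds iff ψ holds at some accessible world.
Let φ = ¬◇(p ∨ □(s ∨ ¬s)). Evaluate φ at each world:
  w0 (successors {w0, w3, w4}): φ is false.
  w1 (successors {w1}): φ is false.
  w2 (successors {w4}): φ is false.
  w3 (successors {w0, w5}): φ is false.
  w4 (successors {w2}): φ is false.
  w5 (successors {w0, w2, w3}): φ is false.
For instance, at w3:
  At w3: ◇(p ∨ □(s ∨ ¬s)) is true, so ¬◇(p ∨ □(s ∨ ¬s)) is false.
    At w3: ◇(p ∨ □(s ∨ ¬s)) requires p ∨ □(s ∨ ¬s) at some successor in {w0, w5}.
      p ∨ □(s ∨ ¬s) holds at w0, so ◇(p ∨ □(s ∨ ¬s)) is true at w3.

No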